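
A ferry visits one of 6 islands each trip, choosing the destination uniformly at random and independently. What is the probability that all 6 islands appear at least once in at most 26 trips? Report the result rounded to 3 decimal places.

Let A_i be the event that island i is missing after 26 trips. By inclusion–exclusion on the A_i,
P(all seen) = Σ_{j=0}^{6} (-1)^j C(6,j)((6-j)/6)^26
= 1.0000 - 0.0524 + 0.0004 - 0.0000 + 0.0000 - 0.0000 + 0.0000
= 0.9480.

0.948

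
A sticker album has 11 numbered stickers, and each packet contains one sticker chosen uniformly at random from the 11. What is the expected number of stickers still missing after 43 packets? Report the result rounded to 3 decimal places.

For each sticker, P(unseen after 43) = (10/11)^43 = 0.0166.
By linearity of expectation, E[unseen] = 11·(10/11)^43 = 0.1826.

0.183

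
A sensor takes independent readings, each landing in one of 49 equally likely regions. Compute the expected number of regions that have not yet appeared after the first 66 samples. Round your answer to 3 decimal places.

For each region, P(unseen after 66) = (48/49)^66 = 0.2564.
By linearity of expectation, E[unseen] = 49·(48/49)^66 = 12.5654.

12.565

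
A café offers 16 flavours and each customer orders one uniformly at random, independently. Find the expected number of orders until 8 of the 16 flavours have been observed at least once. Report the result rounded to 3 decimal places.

With k distinct flavours already seen, the next new one arrives after an expected 16/(16-k) orders.
Sum over k = 0,...,7: E = 16/16 + 16/15 + 16/14 + ... + 16/10 + 16/9 = 10.6059.

10.606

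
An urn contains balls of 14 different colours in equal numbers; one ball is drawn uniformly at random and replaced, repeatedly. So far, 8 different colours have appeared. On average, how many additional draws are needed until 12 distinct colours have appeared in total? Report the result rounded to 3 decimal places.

13.300

From k distinct to k+1 distinct takes on average 14/(14-k) draws.
Sum over k = 8,...,11: E = 14/6 + 14/5 + 14/4 + 14/3 = 13.3000.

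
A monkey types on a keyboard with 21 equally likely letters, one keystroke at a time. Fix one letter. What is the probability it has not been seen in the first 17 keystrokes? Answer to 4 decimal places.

On each keystroke the fixed letter fails to appear with probability 20/21.
P(still missing after 17) = (20/21)^17 = 0.43630.

0.4363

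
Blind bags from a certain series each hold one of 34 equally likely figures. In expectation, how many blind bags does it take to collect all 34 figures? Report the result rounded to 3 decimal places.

140.019

Split into phases: going from k distinct to k+1 distinct takes on average 34/(34-k) blind bags.
E[T] = 34/34 + 34/33 + 34/32 + ... + 34/2 + 34/1 = 34·H_{34}.
H_{34} = 4.1182, so E[T] = 140.0191.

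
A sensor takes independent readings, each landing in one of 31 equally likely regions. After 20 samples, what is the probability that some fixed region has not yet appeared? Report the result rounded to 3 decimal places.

Each sample misses the fixed region with probability (31-1)/31 = 30/31, independently.
P(still missing after 20) = (30/31)^20 = 0.5190.

0.519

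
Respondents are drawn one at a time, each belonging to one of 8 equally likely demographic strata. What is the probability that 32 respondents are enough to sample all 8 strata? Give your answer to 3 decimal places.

Let A_i be the event that stratum i is missing after 32 respondents. By inclusion–exclusion on the A_i,
P(all seen) = Σ_{j=0}^{8} (-1)^j C(8,j)((8-j)/8)^32
= 1.0000 - 0.1115 + 0.0028 - 0.0000 + 0.0000 - 0.0000 + 0.0000 - 0.0000 + 0.0000
= 0.8913.

0.891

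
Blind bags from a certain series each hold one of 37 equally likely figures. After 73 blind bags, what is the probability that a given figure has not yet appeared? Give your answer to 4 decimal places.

0.1353

Each blind bag misses the fixed figure with probability (37-1)/37 = 36/37, independently.
P(still missing after 73) = (36/37)^73 = 0.13532.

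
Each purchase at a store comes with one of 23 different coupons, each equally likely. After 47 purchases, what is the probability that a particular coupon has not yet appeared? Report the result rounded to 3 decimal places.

0.124

Each purchase misses the fixed coupon with probability (23-1)/23 = 22/23, independently.
P(still missing after 47) = (22/23)^47 = 0.1238.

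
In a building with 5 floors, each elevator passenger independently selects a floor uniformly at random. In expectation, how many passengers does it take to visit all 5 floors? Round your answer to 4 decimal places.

11.4167

After k distinct floors have appeared, the next passenger gives a new one with probability (5-k)/5, so the expected wait for the (k+1)-th is 5/(5-k).
E[T] = 5/5 + 5/4 + 5/3 + 5/2 + 5/1 = 5·H_{5}.
H_{5} = 2.28333, so E[T] = 11.41667.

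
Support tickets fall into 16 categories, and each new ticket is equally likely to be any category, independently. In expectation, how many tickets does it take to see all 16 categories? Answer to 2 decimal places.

The wait to go from k to k+1 distinct categories is geometric with mean 16/(16-k).
E[T] = 16/16 + 16/15 + 16/14 + ... + 16/2 + 16/1 = 16·H_{16}.
H_{16} = 3.381, so E[T] = 54.092.

54.09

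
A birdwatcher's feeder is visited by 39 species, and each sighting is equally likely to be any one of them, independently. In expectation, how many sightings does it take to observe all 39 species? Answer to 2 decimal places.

Split into phases: going from k distinct to k+1 distinct takes on average 39/(39-k) sightings.
E[T] = 39/39 + 39/38 + 39/37 + ... + 39/2 + 39/1 = 39·H_{39}.
H_{39} = 4.254, so E[T] = 165.888.

165.89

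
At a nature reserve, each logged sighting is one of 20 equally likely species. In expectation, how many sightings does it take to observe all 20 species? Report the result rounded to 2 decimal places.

71.95

After k distinct species have appeared, the next sighting gives a new one with probability (20-k)/20, so the expected wait for the (k+1)-th is 20/(20-k).
E[T] = 20/20 + 20/19 + 20/18 + ... + 20/2 + 20/1 = 20·H_{20}.
H_{20} = 3.598, so E[T] = 71.955.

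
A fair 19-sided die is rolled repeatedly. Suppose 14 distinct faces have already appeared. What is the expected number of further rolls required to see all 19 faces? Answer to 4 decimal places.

43.3833

With k distinct faces already seen, the next new one takes an expected 19/(19-k) rolls.
Sum over k = 14,...,18: E = 19/5 + 19/4 + 19/3 + 19/2 + 19/1 = 43.38333.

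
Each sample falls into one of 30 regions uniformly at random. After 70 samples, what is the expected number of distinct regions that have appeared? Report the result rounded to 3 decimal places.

27.204

For each region, P(seen in 70 samples) = 1 - (29/30)^70 = 0.9068.
By linearity of expectation, E[distinct seen] = 30·(1 - (29/30)^70) = 27.2043.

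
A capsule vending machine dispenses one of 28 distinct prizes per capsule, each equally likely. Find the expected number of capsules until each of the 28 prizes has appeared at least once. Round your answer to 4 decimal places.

After k distinct prizes have appeared, the next capsule gives a new one with probability (28-k)/28, so the expected wait for the (k+1)-th is 28/(28-k).
E[T] = 28/28 + 28/27 + 28/26 + ... + 28/2 + 28/1 = 28·H_{28}.
H_{28} = 3.92717, so E[T] = 109.96079.

109.9608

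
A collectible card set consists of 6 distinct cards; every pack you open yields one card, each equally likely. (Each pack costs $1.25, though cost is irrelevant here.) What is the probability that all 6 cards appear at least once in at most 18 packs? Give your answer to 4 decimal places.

Let A_i be the event that card i is missing after 18 packs. By inclusion–exclusion on the A_i,
P(all seen) = Σ_{j=0}^{6} (-1)^j C(6,j)((6-j)/6)^18
= 1.00000 - 0.22537 + 0.01015 - 0.00008 + 0.00000 - 0.00000 + 0.00000
= 0.78471.

0.7847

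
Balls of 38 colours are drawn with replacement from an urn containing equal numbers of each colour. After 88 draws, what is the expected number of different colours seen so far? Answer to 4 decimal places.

34.3644

For each colour, P(seen in 88 draws) = 1 - (37/38)^88 = 0.90433.
By linearity of expectation, E[distinct seen] = 38·(1 - (37/38)^88) = 34.36438.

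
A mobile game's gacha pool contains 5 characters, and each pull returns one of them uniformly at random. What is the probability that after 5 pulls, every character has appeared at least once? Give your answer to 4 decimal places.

0.0384

Let A_i be the event that character i is missing after 5 pulls. By inclusion–exclusion on the A_i,
P(all seen) = Σ_{j=0}^{5} (-1)^j C(5,j)((5-j)/5)^5
= 1.00000 - 1.63840 + 0.77760 - 0.10240 + 0.00160 - 0.00000
= 0.03840.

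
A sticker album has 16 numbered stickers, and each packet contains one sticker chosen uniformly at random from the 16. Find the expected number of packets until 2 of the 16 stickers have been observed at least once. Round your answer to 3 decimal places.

2.067

With k distinct stickers already seen, the next new one arrives after an expected 16/(16-k) packets.
Sum over k = 0,...,1: E = 16/16 + 16/15 = 2.0667.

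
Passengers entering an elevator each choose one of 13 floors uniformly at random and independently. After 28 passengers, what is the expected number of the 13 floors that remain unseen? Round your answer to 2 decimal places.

For each floor, P(unseen after 28) = (12/13)^28 = 0.106.
By linearity of expectation, E[unseen] = 13·(12/13)^28 = 1.382.

1.38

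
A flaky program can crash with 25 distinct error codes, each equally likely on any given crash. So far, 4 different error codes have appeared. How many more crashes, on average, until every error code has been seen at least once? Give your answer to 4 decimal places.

The wait to go from k to k+1 distinct error codes is geometric with mean 25/(25-k).
Sum over k = 4,...,24: E = 25/21 + 25/20 + 25/19 + ... + 25/2 + 25/1 = 91.13397.

91.1340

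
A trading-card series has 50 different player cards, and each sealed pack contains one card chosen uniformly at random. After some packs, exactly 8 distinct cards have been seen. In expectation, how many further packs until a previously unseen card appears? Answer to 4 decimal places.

Each pack yields a new card with probability (50-8)/50 = 42/50, so the wait is geometric with mean 50/42.
E = 50/42 = 1.19048.

1.1905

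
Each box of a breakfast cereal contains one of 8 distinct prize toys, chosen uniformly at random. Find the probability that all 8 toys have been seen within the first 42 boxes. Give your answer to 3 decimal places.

0.971

By inclusion–exclusion over which toys are missing,
P(all seen) = Σ_{j=0}^{8} (-1)^j C(8,j)((8-j)/8)^42
= 1.0000 - 0.0293 + 0.0002 - 0.0000 + 0.0000 - 0.0000 + 0.0000 - 0.0000 + 0.0000
= 0.9708.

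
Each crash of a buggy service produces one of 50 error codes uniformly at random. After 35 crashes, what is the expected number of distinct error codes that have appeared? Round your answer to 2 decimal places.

For each error code, P(seen in 35 crashes) = 1 - (49/50)^35 = 0.507.
By linearity of expectation, E[distinct seen] = 50·(1 - (49/50)^35) = 25.346.

25.35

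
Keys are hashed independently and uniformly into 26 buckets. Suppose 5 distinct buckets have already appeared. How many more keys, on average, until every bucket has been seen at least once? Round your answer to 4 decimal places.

With k distinct buckets already seen, the next new one takes an expected 26/(26-k) keys.
Sum over k = 5,...,25: E = 26/21 + 26/20 + 26/19 + ... + 26/2 + 26/1 = 94.77933.

94.7793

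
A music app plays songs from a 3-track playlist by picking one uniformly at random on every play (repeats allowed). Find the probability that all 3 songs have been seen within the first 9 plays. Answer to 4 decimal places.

By inclusion–exclusion over which songs are missing,
P(all seen) = Σ_{j=0}^{3} (-1)^j C(3,j)((3-j)/3)^9
= 1.00000 - 0.07804 + 0.00015 - 0.00000
= 0.92212.

0.9221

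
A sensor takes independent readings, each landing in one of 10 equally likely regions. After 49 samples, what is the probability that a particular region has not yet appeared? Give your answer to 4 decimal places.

On each sample the fixed region fails to appear with probability 9/10.
P(still missing after 49) = (9/10)^49 = 0.00573.

0.0057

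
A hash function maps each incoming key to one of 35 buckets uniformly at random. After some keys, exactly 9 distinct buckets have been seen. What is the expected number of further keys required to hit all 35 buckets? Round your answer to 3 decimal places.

The wait to go from k to k+1 distinct buckets is geometric with mean 35/(35-k).
Sum over k = 9,...,34: E = 35/26 + 35/25 + 35/24 + ... + 35/2 + 35/1 = 134.9047.

134.905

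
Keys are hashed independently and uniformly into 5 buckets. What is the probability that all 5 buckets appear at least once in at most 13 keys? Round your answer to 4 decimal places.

Let A_i be the event that bucket i is missing after 13 keys. By inclusion–exclusion on the A_i,
P(all seen) = Σ_{j=0}^{5} (-1)^j C(5,j)((5-j)/5)^13
= 1.00000 - 0.27488 + 0.01306 - 0.00007 + 0.00000 - 0.00000
= 0.73812.

0.7381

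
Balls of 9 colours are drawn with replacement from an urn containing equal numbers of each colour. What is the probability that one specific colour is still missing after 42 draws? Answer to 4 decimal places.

0.0071

On each draw the fixed colour fails to appear with probability 8/9.
P(still missing after 42) = (8/9)^42 = 0.00711.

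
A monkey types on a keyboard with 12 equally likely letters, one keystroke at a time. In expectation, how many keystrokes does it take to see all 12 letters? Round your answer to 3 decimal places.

Split into phases: going from k distinct to k+1 distinct takes on average 12/(12-k) keystrokes.
E[T] = 12/12 + 12/11 + 12/10 + ... + 12/2 + 12/1 = 12·H_{12}.
H_{12} = 3.1032, so E[T] = 37.2385.

37.239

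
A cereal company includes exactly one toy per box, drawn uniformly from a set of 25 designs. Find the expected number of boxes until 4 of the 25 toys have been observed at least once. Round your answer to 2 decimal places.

4.26

With k distinct toys already seen, the next new one arrives after an expected 25/(25-k) boxes.
Sum over k = 0,...,3: E = 25/25 + 25/24 + 25/23 + 25/22 = 4.265.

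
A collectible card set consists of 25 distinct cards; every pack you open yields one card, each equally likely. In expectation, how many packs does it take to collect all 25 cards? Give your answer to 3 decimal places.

95.399

Split into phases: going from k distinct to k+1 distinct takes on average 25/(25-k) packs.
E[T] = 25/25 + 25/24 + 25/23 + ... + 25/2 + 25/1 = 25·H_{25}.
H_{25} = 3.8160, so E[T] = 95.3990.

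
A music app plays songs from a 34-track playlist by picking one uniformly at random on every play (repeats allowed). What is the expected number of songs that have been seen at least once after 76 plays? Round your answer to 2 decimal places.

For each song, P(seen in 76 plays) = 1 - (33/34)^76 = 0.897.
By linearity of expectation, E[distinct seen] = 34·(1 - (33/34)^76) = 30.483.

30.48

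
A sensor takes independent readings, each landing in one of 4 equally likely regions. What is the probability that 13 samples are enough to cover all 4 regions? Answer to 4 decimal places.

0.9057

Let A_i be the event that region i is missing after 13 samples. By inclusion–exclusion on the A_i,
P(all seen) = Σ_{j=0}^{4} (-1)^j C(4,j)((4-j)/4)^13
= 1.00000 - 0.09503 + 0.00073 - 0.00000 + 0.00000
= 0.90570.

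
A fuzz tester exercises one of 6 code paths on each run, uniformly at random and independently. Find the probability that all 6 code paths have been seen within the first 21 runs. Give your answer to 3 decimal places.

By inclusion–exclusion over which code paths are missing,
P(all seen) = Σ_{j=0}^{6} (-1)^j C(6,j)((6-j)/6)^21
= 1.0000 - 0.1304 + 0.0030 - 0.0000 + 0.0000 - 0.0000 + 0.0000
= 0.8726.

0.873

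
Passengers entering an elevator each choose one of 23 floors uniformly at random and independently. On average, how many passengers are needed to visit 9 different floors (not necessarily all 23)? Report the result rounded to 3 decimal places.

Going from k to k+1 distinct takes a geometric number of passengers with mean 23/(23-k).
Sum over k = 0,...,8: E = 23/23 + 23/22 + 23/21 + ... + 23/16 + 23/15 = 11.1028.

11.103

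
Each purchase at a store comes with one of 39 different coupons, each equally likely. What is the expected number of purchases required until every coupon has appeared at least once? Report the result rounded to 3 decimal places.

165.888

After k distinct coupons have appeared, the next purchase gives a new one with probability (39-k)/39, so the expected wait for the (k+1)-th is 39/(39-k).
E[T] = 39/39 + 39/38 + 39/37 + ... + 39/2 + 39/1 = 39·H_{39}.
H_{39} = 4.2535, so E[T] = 165.8882.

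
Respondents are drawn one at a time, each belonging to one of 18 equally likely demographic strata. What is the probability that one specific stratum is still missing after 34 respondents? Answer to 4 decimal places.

0.1432

Each respondent misses the fixed stratum with probability (18-1)/18 = 17/18, independently.
P(still missing after 34) = (17/18)^34 = 0.14322.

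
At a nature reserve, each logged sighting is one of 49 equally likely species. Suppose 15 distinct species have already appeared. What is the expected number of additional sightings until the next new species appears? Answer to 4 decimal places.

1.4412

Each sighting yields a new species with probability (49-15)/49 = 34/49, so the wait is geometric with mean 49/34.
E = 49/34 = 1.44118.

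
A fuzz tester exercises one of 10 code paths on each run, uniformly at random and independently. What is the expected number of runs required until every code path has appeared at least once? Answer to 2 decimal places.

Split into phases: going from k distinct to k+1 distinct takes on average 10/(10-k) runs.
E[T] = 10/10 + 10/9 + 10/8 + ... + 10/2 + 10/1 = 10·H_{10}.
H_{10} = 2.929, so E[T] = 29.290.

29.29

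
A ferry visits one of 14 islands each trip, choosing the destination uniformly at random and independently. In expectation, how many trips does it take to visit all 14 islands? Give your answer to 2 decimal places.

Split into phases: going from k distinct to k+1 distinct takes on average 14/(14-k) trips.
E[T] = 14/14 + 14/13 + 14/12 + ... + 14/2 + 14/1 = 14·H_{14}.
H_{14} = 3.252, so E[T] = 45.522.

45.52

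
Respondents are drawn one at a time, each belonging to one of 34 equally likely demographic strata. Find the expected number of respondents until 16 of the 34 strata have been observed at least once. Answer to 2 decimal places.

21.19

Going from k to k+1 distinct takes a geometric number of respondents with mean 34/(34-k).
Sum over k = 0,...,15: E = 34/34 + 34/33 + 34/32 + ... + 34/20 + 34/19 = 21.185.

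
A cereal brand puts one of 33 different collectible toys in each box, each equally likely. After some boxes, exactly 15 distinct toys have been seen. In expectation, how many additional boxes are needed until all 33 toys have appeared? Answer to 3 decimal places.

With k distinct toys already seen, the next new one takes an expected 33/(33-k) boxes.
Sum over k = 15,...,32: E = 33/18 + 33/17 + 33/16 + ... + 33/2 + 33/1 = 115.3386.

115.339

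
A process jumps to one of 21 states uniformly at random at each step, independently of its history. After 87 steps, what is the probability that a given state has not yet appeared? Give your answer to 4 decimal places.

Each step misses the fixed state with probability (21-1)/21 = 20/21, independently.
P(still missing after 87) = (20/21)^87 = 0.01434.

0.0143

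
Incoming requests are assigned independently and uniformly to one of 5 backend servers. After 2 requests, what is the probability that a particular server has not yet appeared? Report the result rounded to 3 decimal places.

0.640

On each request the fixed server fails to appear with probability 4/5.
P(still missing after 2) = (4/5)^2 = 0.6400.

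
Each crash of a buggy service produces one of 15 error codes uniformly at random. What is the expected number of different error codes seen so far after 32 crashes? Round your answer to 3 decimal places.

For each error code, P(seen in 32 crashes) = 1 - (14/15)^32 = 0.8901.
By linearity of expectation, E[distinct seen] = 15·(1 - (14/15)^32) = 13.3508.

13.351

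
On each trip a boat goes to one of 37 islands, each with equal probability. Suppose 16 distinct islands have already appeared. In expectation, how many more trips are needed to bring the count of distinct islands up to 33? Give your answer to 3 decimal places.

57.795

From k distinct to k+1 distinct takes on average 37/(37-k) trips.
Sum over k = 16,...,32: E = 37/21 + 37/20 + 37/19 + ... + 37/6 + 37/5 = 57.7949.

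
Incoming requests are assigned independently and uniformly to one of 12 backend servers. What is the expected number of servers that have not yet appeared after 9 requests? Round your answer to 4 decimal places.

5.4838

For each server, P(unseen after 9) = (11/12)^9 = 0.45699.
By linearity of expectation, E[unseen] = 12·(11/12)^9 = 5.48383.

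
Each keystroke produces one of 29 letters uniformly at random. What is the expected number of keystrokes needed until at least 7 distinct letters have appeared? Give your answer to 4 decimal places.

7.8544

Going from k to k+1 distinct takes a geometric number of keystrokes with mean 29/(29-k).
Sum over k = 0,...,6: E = 29/29 + 29/28 + 29/27 + ... + 29/24 + 29/23 = 7.85438.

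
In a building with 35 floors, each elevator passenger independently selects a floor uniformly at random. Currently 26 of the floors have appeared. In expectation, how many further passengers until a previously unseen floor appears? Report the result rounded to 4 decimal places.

3.8889

The number of passengers until the next new floor is geometric with success probability 9/35, so its mean is 35/9.
E = 35/9 = 3.88889.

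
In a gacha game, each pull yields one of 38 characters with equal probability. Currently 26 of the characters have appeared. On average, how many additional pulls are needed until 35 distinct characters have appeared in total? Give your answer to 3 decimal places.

48.255

The wait to go from k to k+1 distinct characters is geometric with mean 38/(38-k).
Sum over k = 26,...,34: E = 38/12 + 38/11 + 38/10 + ... + 38/5 + 38/4 = 48.2553.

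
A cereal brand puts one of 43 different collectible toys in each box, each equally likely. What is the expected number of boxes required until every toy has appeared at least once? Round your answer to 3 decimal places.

Split into phases: going from k distinct to k+1 distinct takes on average 43/(43-k) boxes.
E[T] = 43/43 + 43/42 + 43/41 + ... + 43/2 + 43/1 = 43·H_{43}.
H_{43} = 4.3500, so E[T] = 187.0499.

187.050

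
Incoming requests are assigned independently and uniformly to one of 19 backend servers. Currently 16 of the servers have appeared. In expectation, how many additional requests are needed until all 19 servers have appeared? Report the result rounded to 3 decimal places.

34.833

From k distinct to k+1 distinct takes on average 19/(19-k) requests.
Sum over k = 16,...,18: E = 19/3 + 19/2 + 19/1 = 34.8333.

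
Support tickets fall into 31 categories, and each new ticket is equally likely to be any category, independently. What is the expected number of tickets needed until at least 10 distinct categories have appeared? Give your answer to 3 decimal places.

11.838

Going from k to k+1 distinct takes a geometric number of tickets with mean 31/(31-k).
Sum over k = 0,...,9: E = 31/31 + 31/30 + 31/29 + ... + 31/23 + 31/22 = 11.8385.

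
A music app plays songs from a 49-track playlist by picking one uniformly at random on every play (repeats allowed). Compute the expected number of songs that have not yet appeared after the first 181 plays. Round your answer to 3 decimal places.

1.173

For each song, P(unseen after 181) = (48/49)^181 = 0.0239.
By linearity of expectation, E[unseen] = 49·(48/49)^181 = 1.1732.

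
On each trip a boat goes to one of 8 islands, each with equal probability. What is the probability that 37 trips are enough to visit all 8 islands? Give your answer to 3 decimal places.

0.943

Let A_i be the event that island i is missing after 37 trips. By inclusion–exclusion on the A_i,
P(all seen) = Σ_{j=0}^{8} (-1)^j C(8,j)((8-j)/8)^37
= 1.0000 - 0.0572 + 0.0007 - 0.0000 + 0.0000 - 0.0000 + 0.0000 - 0.0000 + 0.0000
= 0.9435.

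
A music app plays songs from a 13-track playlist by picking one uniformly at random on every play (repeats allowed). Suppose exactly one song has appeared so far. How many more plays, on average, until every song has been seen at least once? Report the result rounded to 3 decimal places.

40.342

The wait to go from k to k+1 distinct songs is geometric with mean 13/(13-k).
Sum over k = 1,...,12: E = 13/12 + 13/11 + 13/10 + ... + 13/2 + 13/1 = 40.3417.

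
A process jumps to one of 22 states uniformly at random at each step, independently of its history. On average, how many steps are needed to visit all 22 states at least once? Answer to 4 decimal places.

81.1979

After k distinct states have appeared, the next step gives a new one with probability (22-k)/22, so the expected wait for the (k+1)-th is 22/(22-k).
E[T] = 22/22 + 22/21 + 22/20 + ... + 22/2 + 22/1 = 22·H_{22}.
H_{22} = 3.69081, so E[T] = 81.19789.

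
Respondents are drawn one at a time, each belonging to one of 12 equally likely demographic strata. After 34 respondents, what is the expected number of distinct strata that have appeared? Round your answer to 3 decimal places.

For each stratum, P(seen in 34 respondents) = 1 - (11/12)^34 = 0.9481.
By linearity of expectation, E[distinct seen] = 12·(1 - (11/12)^34) = 11.3772.

11.377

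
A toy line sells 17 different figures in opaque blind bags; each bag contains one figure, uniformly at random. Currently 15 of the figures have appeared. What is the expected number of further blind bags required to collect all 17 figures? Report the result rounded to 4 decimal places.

25.5000

With k distinct figures already seen, the next new one takes an expected 17/(17-k) blind bags.
Sum over k = 15,...,16: E = 17/2 + 17/1 = 25.50000.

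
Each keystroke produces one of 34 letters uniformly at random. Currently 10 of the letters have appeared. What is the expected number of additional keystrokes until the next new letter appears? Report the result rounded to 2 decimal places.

Each keystroke yields a new letter with probability (34-10)/34 = 24/34, so the wait is geometric with mean 34/24.
E = 34/24 = 1.417.

1.42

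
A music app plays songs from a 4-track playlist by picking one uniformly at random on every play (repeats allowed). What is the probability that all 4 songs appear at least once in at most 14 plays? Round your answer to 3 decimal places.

0.929

Let A_i be the event that song i is missing after 14 plays. By inclusion–exclusion on the A_i,
P(all seen) = Σ_{j=0}^{4} (-1)^j C(4,j)((4-j)/4)^14
= 1.0000 - 0.0713 + 0.0004 - 0.0000 + 0.0000
= 0.9291.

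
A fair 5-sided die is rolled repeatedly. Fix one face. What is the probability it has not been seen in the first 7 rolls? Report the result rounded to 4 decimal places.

0.2097

Each roll misses the fixed face with probability (5-1)/5 = 4/5, independently.
P(still missing after 7) = (4/5)^7 = 0.20972.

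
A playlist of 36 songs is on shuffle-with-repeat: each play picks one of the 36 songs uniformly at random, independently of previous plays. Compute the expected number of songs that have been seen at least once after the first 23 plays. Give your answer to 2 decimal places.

17.17

For each song, P(seen in 23 plays) = 1 - (35/36)^23 = 0.477.
By linearity of expectation, E[distinct seen] = 36·(1 - (35/36)^23) = 17.167.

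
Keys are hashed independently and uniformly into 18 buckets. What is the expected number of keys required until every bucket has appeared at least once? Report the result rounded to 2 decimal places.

After k distinct buckets have appeared, the next key gives a new one with probability (18-k)/18, so the expected wait for the (k+1)-th is 18/(18-k).
E[T] = 18/18 + 18/17 + 18/16 + ... + 18/2 + 18/1 = 18·H_{18}.
H_{18} = 3.495, so E[T] = 62.912.

62.91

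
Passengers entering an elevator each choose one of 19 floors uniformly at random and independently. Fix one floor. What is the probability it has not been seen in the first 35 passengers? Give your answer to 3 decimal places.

0.151

On each passenger the fixed floor fails to appear with probability 18/19.
P(still missing after 35) = (18/19)^35 = 0.1507.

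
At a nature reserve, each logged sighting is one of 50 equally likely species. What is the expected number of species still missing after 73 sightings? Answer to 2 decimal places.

For each species, P(unseen after 73) = (49/50)^73 = 0.229.
By linearity of expectation, E[unseen] = 50·(49/50)^73 = 11.441.

11.44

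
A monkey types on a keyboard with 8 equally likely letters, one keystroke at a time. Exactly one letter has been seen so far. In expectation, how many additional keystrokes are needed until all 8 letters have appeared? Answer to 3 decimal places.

From k distinct to k+1 distinct takes on average 8/(8-k) keystrokes.
Sum over k = 1,...,7: E = 8/7 + 8/6 + 8/5 + ... + 8/2 + 8/1 = 20.7429.

20.743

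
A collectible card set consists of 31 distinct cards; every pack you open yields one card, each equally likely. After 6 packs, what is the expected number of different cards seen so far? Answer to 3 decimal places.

5.536

For each card, P(seen in 6 packs) = 1 - (30/31)^6 = 0.1786.
By linearity of expectation, E[distinct seen] = 31·(1 - (30/31)^6) = 5.5364.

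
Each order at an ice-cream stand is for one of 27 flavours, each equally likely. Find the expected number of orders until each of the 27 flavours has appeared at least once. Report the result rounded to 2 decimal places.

105.07

After k distinct flavours have appeared, the next order gives a new one with probability (27-k)/27, so the expected wait for the (k+1)-th is 27/(27-k).
E[T] = 27/27 + 27/26 + 27/25 + ... + 27/2 + 27/1 = 27·H_{27}.
H_{27} = 3.891, so E[T] = 105.069.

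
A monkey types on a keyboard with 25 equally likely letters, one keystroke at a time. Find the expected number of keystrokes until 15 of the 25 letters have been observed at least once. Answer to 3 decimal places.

22.175

Going from k to k+1 distinct takes a geometric number of keystrokes with mean 25/(25-k).
Sum over k = 0,...,14: E = 25/25 + 25/24 + 25/23 + ... + 25/12 + 25/11 = 22.1747.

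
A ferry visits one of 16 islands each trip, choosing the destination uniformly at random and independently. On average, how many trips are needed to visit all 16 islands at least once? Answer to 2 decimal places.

54.09

After k distinct islands have appeared, the next trip gives a new one with probability (16-k)/16, so the expected wait for the (k+1)-th is 16/(16-k).
E[T] = 16/16 + 16/15 + 16/14 + ... + 16/2 + 16/1 = 16·H_{16}.
H_{16} = 3.381, so E[T] = 54.092.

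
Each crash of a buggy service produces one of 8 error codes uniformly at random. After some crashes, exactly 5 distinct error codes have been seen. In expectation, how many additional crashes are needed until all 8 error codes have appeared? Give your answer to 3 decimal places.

14.667

The wait to go from k to k+1 distinct error codes is geometric with mean 8/(8-k).
Sum over k = 5,...,7: E = 8/3 + 8/2 + 8/1 = 14.6667.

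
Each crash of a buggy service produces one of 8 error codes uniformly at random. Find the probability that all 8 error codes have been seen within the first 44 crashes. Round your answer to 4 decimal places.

0.9776

Let A_i be the event that error code i is missing after 44 crashes. By inclusion–exclusion on the A_i,
P(all seen) = Σ_{j=0}^{8} (-1)^j C(8,j)((8-j)/8)^44
= 1.00000 - 0.02246 + 0.00009 - 0.00000 + 0.00000 - 0.00000 + 0.00000 - 0.00000 + 0.00000
= 0.97763.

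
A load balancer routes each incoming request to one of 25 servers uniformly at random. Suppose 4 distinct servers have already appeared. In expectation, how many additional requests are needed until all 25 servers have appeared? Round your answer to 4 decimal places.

91.1340

With k distinct servers already seen, the next new one takes an expected 25/(25-k) requests.
Sum over k = 4,...,24: E = 25/21 + 25/20 + 25/19 + ... + 25/2 + 25/1 = 91.13397.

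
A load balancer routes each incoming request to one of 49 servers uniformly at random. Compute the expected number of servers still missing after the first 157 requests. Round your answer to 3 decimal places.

1.924

For each server, P(unseen after 157) = (48/49)^157 = 0.0393.
By linearity of expectation, E[unseen] = 49·(48/49)^157 = 1.9244.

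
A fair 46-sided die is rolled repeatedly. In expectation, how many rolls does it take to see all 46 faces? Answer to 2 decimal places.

203.17

After k distinct faces have appeared, the next roll gives a new one with probability (46-k)/46, so the expected wait for the (k+1)-th is 46/(46-k).
E[T] = 46/46 + 46/45 + 46/44 + ... + 46/2 + 46/1 = 46·H_{46}.
H_{46} = 4.417, so E[T] = 203.168.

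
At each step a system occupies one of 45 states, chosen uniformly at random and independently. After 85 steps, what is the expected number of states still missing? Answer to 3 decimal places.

For each state, P(unseen after 85) = (44/45)^85 = 0.1481.
By linearity of expectation, E[unseen] = 45·(44/45)^85 = 6.6623.

6.662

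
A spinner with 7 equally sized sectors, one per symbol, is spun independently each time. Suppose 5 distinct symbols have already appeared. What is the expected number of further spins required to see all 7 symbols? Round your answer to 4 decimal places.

10.5000

From k distinct to k+1 distinct takes on average 7/(7-k) spins.
Sum over k = 5,...,6: E = 7/2 + 7/1 = 10.50000.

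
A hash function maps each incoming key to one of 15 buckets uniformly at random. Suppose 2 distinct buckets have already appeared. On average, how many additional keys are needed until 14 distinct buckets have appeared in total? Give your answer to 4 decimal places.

The wait to go from k to k+1 distinct buckets is geometric with mean 15/(15-k).
Sum over k = 2,...,13: E = 15/13 + 15/12 + 15/11 + ... + 15/3 + 15/2 = 32.70201.

32.7020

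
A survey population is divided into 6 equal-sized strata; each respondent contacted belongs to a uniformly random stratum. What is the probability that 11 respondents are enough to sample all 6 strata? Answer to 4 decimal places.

0.3562

By inclusion–exclusion over which strata are missing,
P(all seen) = Σ_{j=0}^{6} (-1)^j C(6,j)((6-j)/6)^11
= 1.00000 - 0.80753 + 0.17342 - 0.00977 + 0.00008 - 0.00000 + 0.00000
= 0.35621.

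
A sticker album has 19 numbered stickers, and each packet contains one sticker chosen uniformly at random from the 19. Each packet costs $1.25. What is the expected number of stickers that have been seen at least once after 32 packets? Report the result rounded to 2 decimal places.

For each sticker, P(seen in 32 packets) = 1 - (18/19)^32 = 0.823.
By linearity of expectation, E[distinct seen] = 19·(1 - (18/19)^32) = 15.632.

15.63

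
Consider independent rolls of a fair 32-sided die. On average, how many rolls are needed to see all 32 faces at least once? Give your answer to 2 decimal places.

129.87

After k distinct faces have appeared, the next roll gives a new one with probability (32-k)/32, so the expected wait for the (k+1)-th is 32/(32-k).
E[T] = 32/32 + 32/31 + 32/30 + ... + 32/2 + 32/1 = 32·H_{32}.
H_{32} = 4.058, so E[T] = 129.872.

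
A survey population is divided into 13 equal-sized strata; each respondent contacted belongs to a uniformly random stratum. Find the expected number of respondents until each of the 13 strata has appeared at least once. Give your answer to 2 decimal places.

After k distinct strata have appeared, the next respondent gives a new one with probability (13-k)/13, so the expected wait for the (k+1)-th is 13/(13-k).
E[T] = 13/13 + 13/12 + 13/11 + ... + 13/2 + 13/1 = 13·H_{13}.
H_{13} = 3.180, so E[T] = 41.342.

41.34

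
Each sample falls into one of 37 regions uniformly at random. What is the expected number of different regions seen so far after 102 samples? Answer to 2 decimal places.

For each region, P(seen in 102 samples) = 1 - (36/37)^102 = 0.939.
By linearity of expectation, E[distinct seen] = 37·(1 - (36/37)^102) = 34.738.

34.74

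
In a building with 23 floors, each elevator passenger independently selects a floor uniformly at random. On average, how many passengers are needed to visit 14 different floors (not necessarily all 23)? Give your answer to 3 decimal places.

20.822

Going from k to k+1 distinct takes a geometric number of passengers with mean 23/(23-k).
Sum over k = 0,...,13: E = 23/23 + 23/22 + 23/21 + ... + 23/11 + 23/10 = 20.8224.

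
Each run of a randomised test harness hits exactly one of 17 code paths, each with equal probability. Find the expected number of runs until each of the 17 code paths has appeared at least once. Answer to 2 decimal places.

Split into phases: going from k distinct to k+1 distinct takes on average 17/(17-k) runs.
E[T] = 17/17 + 17/16 + 17/15 + ... + 17/2 + 17/1 = 17·H_{17}.
H_{17} = 3.440, so E[T] = 58.472.

58.47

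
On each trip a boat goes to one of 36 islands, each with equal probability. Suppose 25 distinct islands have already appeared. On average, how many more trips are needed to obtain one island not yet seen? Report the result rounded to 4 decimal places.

Each trip yields a new island with probability (36-25)/36 = 11/36, so the wait is geometric with mean 36/11.
E = 36/11 = 3.27273.

3.2727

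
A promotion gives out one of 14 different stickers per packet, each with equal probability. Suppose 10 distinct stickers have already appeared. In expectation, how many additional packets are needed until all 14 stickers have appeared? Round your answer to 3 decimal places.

29.167

The wait to go from k to k+1 distinct stickers is geometric with mean 14/(14-k).
Sum over k = 10,...,13: E = 14/4 + 14/3 + 14/2 + 14/1 = 29.1667.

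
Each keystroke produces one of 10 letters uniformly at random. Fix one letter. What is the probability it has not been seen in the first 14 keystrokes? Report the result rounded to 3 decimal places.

0.229

Each keystroke misses the fixed letter with probability (10-1)/10 = 9/10, independently.
P(still missing after 14) = (9/10)^14 = 0.2288.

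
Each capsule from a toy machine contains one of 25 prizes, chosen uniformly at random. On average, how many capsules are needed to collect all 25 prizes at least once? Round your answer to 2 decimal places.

Split into phases: going from k distinct to k+1 distinct takes on average 25/(25-k) capsules.
E[T] = 25/25 + 25/24 + 25/23 + ... + 25/2 + 25/1 = 25·H_{25}.
H_{25} = 3.816, so E[T] = 95.399.

95.40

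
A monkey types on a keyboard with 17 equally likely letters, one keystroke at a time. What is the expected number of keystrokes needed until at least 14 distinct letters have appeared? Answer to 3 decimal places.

Going from k to k+1 distinct takes a geometric number of keystrokes with mean 17/(17-k).
Sum over k = 0,...,13: E = 17/17 + 17/16 + 17/15 + ... + 17/5 + 17/4 = 27.3057.

27.306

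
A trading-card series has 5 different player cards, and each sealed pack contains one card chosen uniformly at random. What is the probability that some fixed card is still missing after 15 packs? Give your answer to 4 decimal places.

On each pack the fixed card fails to appear with probability 4/5.
P(still missing after 15) = (4/5)^15 = 0.03518.

0.0352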